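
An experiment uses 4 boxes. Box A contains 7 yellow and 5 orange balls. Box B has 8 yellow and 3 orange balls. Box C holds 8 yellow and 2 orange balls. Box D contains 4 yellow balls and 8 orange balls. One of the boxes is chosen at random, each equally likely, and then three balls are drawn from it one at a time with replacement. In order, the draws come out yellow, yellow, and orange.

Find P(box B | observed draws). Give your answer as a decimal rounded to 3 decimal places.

Compute the likelihood of the observed sequence for each case: P(data | box A) = (7/12)(7/12)(5/12) = 0.14178; P(data | box B) = (8/11)(8/11)(3/11) = 0.14425; P(data | box C) = (8/10)(8/10)(2/10) = 0.128; P(data | box D) = (4/12)(4/12)(8/12) = 0.074074.
Weighting by the prior gives 1/4 · 0.14178 = 0.035446, 1/4 · 0.14425 = 0.036063, 1/4 · 0.128 = 0.032, 1/4 · 0.074074 = 0.018519; summing to 0.12203.
So P(box B | data) = (0.036063) / (0.12203) = 0.29553.

0.296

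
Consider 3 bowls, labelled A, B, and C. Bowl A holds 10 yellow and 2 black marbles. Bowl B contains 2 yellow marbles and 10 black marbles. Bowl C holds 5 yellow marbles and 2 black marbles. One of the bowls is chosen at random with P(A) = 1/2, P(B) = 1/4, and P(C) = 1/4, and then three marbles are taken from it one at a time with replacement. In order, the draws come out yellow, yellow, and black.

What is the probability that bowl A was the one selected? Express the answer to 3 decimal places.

0.578

For each hypothesis, P(data | H) works out to: P(data | bowl A) = (10/12)(10/12)(2/12) = 0.11574; P(data | bowl B) = (2/12)(2/12)(10/12) = 0.023148; P(data | bowl C) = (5/7)(5/7)(2/7) = 0.14577.
The prior-weighted likelihoods are 1/2 · 0.11574 = 0.05787, 1/4 · 0.023148 = 0.005787, 1/4 · 0.14577 = 0.036443; these sum to 0.1001.
So P(bowl A | data) = (0.05787) / (0.1001) = 0.57812.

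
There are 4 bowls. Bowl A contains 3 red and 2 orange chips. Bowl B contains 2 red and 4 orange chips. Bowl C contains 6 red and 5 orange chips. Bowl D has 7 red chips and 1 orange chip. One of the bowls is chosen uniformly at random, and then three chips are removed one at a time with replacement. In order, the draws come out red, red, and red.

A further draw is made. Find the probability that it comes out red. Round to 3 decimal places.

Under each hypothesis, the probability of the observed sequence is: P(data | bowl A) = (3/5)(3/5)(3/5) = 0.216; P(data | bowl B) = (2/6)(2/6)(2/6) = 0.037037; P(data | bowl C) = (6/11)(6/11)(6/11) = 0.16228; P(data | bowl D) = (7/8)(7/8)(7/8) = 0.66992.
The prior-weighted likelihoods are 1/4 · 0.216 = 0.054, 1/4 · 0.037037 = 0.0092593, 1/4 · 0.16228 = 0.040571, 1/4 · 0.66992 = 0.16748; with total 0.27131.
Dividing through by the total gives posterior P(bowl A | data) = 0.19903, P(bowl B | data) = 0.034128, P(bowl C | data) = 0.14954, P(bowl D | data) = 0.6173.
The predictive probability is P(red next | data) = (3/5)(0.19903) + (1/3)(0.034128) + (6/11)(0.14954) + (7/8)(0.6173) = 0.7525.

0.753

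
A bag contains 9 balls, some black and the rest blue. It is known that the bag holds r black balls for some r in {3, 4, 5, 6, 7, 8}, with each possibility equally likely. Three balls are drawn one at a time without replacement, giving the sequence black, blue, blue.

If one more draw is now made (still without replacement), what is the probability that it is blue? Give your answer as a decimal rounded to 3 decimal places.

0.450

Compute the likelihood of the observed sequence for each case: P(data | r = 3) = (3/9)(6/8)(5/7) = 5/28; P(data | r = 4) = (4/9)(5/8)(4/7) = 10/63; P(data | r = 5) = (5/9)(4/8)(3/7) = 5/42; P(data | r = 6) = (6/9)(3/8)(2/7) = 1/14; P(data | r = 7) = (7/9)(2/8)(1/7) = 1/36; P(data | r = 8) = (8/9)(1/8)(0/7) = 0.
Weighting by the prior gives 1/6 · 5/28 = 5/168, 1/6 · 10/63 = 5/189, 1/6 · 5/42 = 5/252, 1/6 · 1/14 = 1/84, 1/6 · 1/36 = 1/216, 1/6 · 0 = 0; these sum to 5/54.
Normalising, the posterior is P(r = 3 | data) = 9/28, P(r = 4 | data) = 2/7, P(r = 5 | data) = 3/14, P(r = 6 | data) = 9/70, P(r = 7 | data) = 1/20, P(r = 8 | data) = 0.
Averaging over the posterior, P(blue next | data) = (2/3)(9/28) + (1/2)(2/7) + (1/3)(3/14) + (1/6)(9/70) + (0)(1/20) = 9/20.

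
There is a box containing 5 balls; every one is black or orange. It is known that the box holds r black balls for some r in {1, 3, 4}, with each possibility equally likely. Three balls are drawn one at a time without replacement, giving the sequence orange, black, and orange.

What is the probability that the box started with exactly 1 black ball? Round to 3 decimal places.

0.667

Compute the likelihood of the observed sequence for each case: P(data | r = 1) = (4/5)(1/4)(3/3) = 1/5; P(data | r = 3) = (2/5)(3/4)(1/3) = 1/10; P(data | r = 4) = (1/5)(4/4)(0/3) = 0.
The prior-weighted likelihoods are 1/3 · 1/5 = 1/15, 1/3 · 1/10 = 1/30, 1/3 · 0 = 0; these sum to 1/10.
Hence P(r = 1 | data) = (1/15) / (1/10) = 2/3.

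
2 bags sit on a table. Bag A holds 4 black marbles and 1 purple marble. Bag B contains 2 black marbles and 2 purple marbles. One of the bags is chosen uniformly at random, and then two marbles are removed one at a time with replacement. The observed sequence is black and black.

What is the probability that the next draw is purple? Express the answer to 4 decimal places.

0.2843

The likelihood of the observed sequence under each hypothesis: P(data | bag A) = (4/5)(4/5) = 16/25; P(data | bag B) = (2/4)(2/4) = 1/4.
The prior-weighted likelihoods are 1/2 · 16/25 = 8/25, 1/2 · 1/4 = 1/8; these sum to 89/200.
The posterior is then P(bag A | data) = 64/89, P(bag B | data) = 25/89.
So P(purple next | data) = Σ P(purple next | H) P(H | data) = (1/5)(64/89) + (1/2)(25/89) = 253/890.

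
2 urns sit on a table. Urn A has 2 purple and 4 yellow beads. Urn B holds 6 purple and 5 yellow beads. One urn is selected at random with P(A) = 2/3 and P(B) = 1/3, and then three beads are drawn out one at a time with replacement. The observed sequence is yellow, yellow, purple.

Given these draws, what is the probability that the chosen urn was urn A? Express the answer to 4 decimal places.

0.7245

Under each hypothesis, the probability of the observed sequence is: P(data | urn A) = (4/6)(4/6)(2/6) = 0.14815; P(data | urn B) = (5/11)(5/11)(6/11) = 0.1127.
Multiplying each by its prior: 2/3 · 0.14815 = 0.098765, 1/3 · 0.1127 = 0.037566; with total 0.13633.
By Bayes' rule, P(urn A | data) = (0.098765) / (0.13633) = 0.72445.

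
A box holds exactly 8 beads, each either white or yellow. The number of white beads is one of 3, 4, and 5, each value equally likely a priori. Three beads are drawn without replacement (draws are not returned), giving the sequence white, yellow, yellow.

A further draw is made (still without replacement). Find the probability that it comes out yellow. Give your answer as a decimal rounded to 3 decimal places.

0.443

Compute the likelihood of the observed sequence for each case: P(data | r = 3) = (3/8)(5/7)(4/6) = 5/28; P(data | r = 4) = (4/8)(4/7)(3/6) = 1/7; P(data | r = 5) = (5/8)(3/7)(2/6) = 5/56.
The prior-weighted likelihoods are 1/3 · 5/28 = 5/84, 1/3 · 1/7 = 1/21, 1/3 · 5/56 = 5/168; with total 23/168.
The posterior is then P(r = 3 | data) = 10/23, P(r = 4 | data) = 8/23, P(r = 5 | data) = 5/23.
The predictive probability is P(yellow next | data) = (3/5)(10/23) + (2/5)(8/23) + (1/5)(5/23) = 51/115.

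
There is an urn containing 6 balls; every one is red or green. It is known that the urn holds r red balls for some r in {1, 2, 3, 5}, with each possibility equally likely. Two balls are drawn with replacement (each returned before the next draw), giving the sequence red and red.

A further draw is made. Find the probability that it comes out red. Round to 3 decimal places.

For each hypothesis, P(data | H) works out to: P(data | r = 1) = (1/6)(1/6) = 1/36; P(data | r = 2) = (2/6)(2/6) = 1/9; P(data | r = 3) = (3/6)(3/6) = 1/4; P(data | r = 5) = (5/6)(5/6) = 25/36.
Weighting by the prior gives 1/4 · 1/36 = 1/144, 1/4 · 1/9 = 1/36, 1/4 · 1/4 = 1/16, 1/4 · 25/36 = 25/144; these sum to 13/48.
Dividing through by the total gives posterior P(r = 1 | data) = 1/39, P(r = 2 | data) = 4/39, P(r = 3 | data) = 3/13, P(r = 5 | data) = 25/39.
So P(red next | data) = Σ P(red next | H) P(H | data) = (1/6)(1/39) + (1/3)(4/39) + (1/2)(3/13) + (5/6)(25/39) = 161/234.

0.688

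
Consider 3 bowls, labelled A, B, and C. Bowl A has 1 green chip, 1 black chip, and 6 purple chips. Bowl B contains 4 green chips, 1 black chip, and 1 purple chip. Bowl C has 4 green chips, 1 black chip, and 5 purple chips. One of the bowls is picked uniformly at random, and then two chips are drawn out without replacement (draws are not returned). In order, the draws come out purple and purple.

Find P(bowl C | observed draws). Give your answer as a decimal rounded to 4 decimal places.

For each hypothesis, P(data | H) works out to: P(data | bowl A) = (6/8)(5/7) = 15/28; P(data | bowl B) = (1/6)(0/5) = 0; P(data | bowl C) = (5/10)(4/9) = 2/9.
Multiplying each by its prior: 1/3 · 15/28 = 5/28, 1/3 · 0 = 0, 1/3 · 2/9 = 2/27; with total 191/756.
By Bayes' rule, P(bowl C | data) = (2/27) / (191/756) = 56/191.

0.2932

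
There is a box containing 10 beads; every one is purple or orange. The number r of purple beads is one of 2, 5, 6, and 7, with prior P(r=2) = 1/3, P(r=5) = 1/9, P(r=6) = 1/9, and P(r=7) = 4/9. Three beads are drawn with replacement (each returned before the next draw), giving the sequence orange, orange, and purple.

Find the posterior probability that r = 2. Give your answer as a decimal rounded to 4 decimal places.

For each hypothesis, P(data | H) works out to: P(data | r = 2) = (8/10)(8/10)(2/10) = 0.128; P(data | r = 5) = (5/10)(5/10)(5/10) = 0.125; P(data | r = 6) = (4/10)(4/10)(6/10) = 0.096; P(data | r = 7) = (3/10)(3/10)(7/10) = 0.063.
The prior-weighted likelihoods are 1/3 · 0.128 = 0.042667, 1/9 · 0.125 = 0.013889, 1/9 · 0.096 = 0.010667, 4/9 · 0.063 = 0.028; these sum to 0.095222.
Therefore the posterior P(r = 2 | data) = (0.042667) / (0.095222) = 0.44807.

0.4481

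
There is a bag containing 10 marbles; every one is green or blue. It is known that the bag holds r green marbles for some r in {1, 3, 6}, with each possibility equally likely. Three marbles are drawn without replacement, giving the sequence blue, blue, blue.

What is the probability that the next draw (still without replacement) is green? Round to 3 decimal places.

The likelihood of the observed sequence under each hypothesis: P(data | r = 1) = (9/10)(8/9)(7/8) = 7/10; P(data | r = 3) = (7/10)(6/9)(5/8) = 7/24; P(data | r = 6) = (4/10)(3/9)(2/8) = 1/30.
Multiplying each by its prior: 1/3 · 7/10 = 7/30, 1/3 · 7/24 = 7/72, 1/3 · 1/30 = 1/90; these sum to 41/120.
The posterior is then P(r = 1 | data) = 28/41, P(r = 3 | data) = 35/123, P(r = 6 | data) = 4/123.
So P(green next | data) = Σ P(green next | H) P(H | data) = (1/7)(28/41) + (3/7)(35/123) + (6/7)(4/123) = 71/287.

0.247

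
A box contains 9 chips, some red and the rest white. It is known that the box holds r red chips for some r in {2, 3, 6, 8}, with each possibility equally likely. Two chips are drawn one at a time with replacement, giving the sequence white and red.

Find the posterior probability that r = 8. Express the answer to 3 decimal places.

Compute the likelihood of the observed sequence for each case: P(data | r = 2) = (7/9)(2/9) = 14/81; P(data | r = 3) = (6/9)(3/9) = 2/9; P(data | r = 6) = (3/9)(6/9) = 2/9; P(data | r = 8) = (1/9)(8/9) = 8/81.
Weighting by the prior gives 1/4 · 14/81 = 7/162, 1/4 · 2/9 = 1/18, 1/4 · 2/9 = 1/18, 1/4 · 8/81 = 2/81; with total 29/162.
By Bayes' rule, P(r = 8 | data) = (2/81) / (29/162) = 4/29.

0.138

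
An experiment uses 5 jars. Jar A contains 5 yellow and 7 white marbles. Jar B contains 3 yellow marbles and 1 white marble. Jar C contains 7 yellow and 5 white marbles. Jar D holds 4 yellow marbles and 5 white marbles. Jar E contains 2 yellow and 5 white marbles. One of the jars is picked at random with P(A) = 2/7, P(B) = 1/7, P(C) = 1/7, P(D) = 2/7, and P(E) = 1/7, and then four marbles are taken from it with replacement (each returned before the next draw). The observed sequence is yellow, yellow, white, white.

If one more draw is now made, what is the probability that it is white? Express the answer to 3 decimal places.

Compute the likelihood of the observed sequence for each case: P(data | jar A) = (5/12)(5/12)(7/12)(7/12) = 0.059076; P(data | jar B) = (3/4)(3/4)(1/4)(1/4) = 0.035156; P(data | jar C) = (7/12)(7/12)(5/12)(5/12) = 0.059076; P(data | jar D) = (4/9)(4/9)(5/9)(5/9) = 0.060966; P(data | jar E) = (2/7)(2/7)(5/7)(5/7) = 0.041649.
Multiplying each by its prior: 2/7 · 0.059076 = 0.016879, 1/7 · 0.035156 = 0.0050223, 1/7 · 0.059076 = 0.0084394, 2/7 · 0.060966 = 0.017419, 1/7 · 0.041649 = 0.0059499; with total 0.053709.
Normalising, the posterior is P(jar A | data) = 0.31426, P(jar B | data) = 0.093509, P(jar C | data) = 0.15713, P(jar D | data) = 0.32432, P(jar E | data) = 0.11078.
So P(white next | data) = Σ P(white next | H) P(H | data) = (7/12)(0.31426) + (1/4)(0.093509) + (5/12)(0.15713) + (5/9)(0.32432) + (5/7)(0.11078) = 0.53147.

0.531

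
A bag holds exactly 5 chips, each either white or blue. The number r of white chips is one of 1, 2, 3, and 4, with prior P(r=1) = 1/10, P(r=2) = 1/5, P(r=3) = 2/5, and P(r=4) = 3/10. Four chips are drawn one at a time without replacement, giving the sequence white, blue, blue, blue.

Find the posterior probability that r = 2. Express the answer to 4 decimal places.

Compute the likelihood of the observed sequence for each case: P(data | r = 1) = (1/5)(4/4)(3/3)(2/2) = 1/5; P(data | r = 2) = (2/5)(3/4)(2/3)(1/2) = 1/10; P(data | r = 3) = (3/5)(2/4)(1/3)(0/2) = 0; P(data | r = 4) = (4/5)(1/4)(0/3) = 0.
The prior-weighted likelihoods are 1/10 · 1/5 = 1/50, 1/5 · 1/10 = 1/50, 2/5 · 0 = 0, 3/10 · 0 = 0; summing to 1/25.
By Bayes' rule, P(r = 2 | data) = (1/50) / (1/25) = 1/2.

0.5000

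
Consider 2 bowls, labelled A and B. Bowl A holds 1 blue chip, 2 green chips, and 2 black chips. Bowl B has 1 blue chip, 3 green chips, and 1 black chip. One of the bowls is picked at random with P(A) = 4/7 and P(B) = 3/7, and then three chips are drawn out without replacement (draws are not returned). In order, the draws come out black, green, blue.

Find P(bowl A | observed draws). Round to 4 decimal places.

For each hypothesis, P(data | H) works out to: P(data | bowl A) = (2/5)(2/4)(1/3) = 1/15; P(data | bowl B) = (1/5)(3/4)(1/3) = 1/20.
Weighting by the prior gives 4/7 · 1/15 = 4/105, 3/7 · 1/20 = 3/140; with total 5/84.
So P(bowl A | data) = (4/105) / (5/84) = 16/25.

0.6400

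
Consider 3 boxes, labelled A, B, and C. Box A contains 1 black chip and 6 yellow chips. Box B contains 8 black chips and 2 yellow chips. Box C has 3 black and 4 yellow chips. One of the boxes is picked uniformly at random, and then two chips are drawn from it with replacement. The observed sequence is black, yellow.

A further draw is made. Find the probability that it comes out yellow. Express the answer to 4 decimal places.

Under each hypothesis, the probability of the observed sequence is: P(data | box A) = (1/7)(6/7) = 0.12245; P(data | box B) = (8/10)(2/10) = 0.16; P(data | box C) = (3/7)(4/7) = 0.2449.
Weighting by the prior gives 1/3 · 0.12245 = 0.040816, 1/3 · 0.16 = 0.053333, 1/3 · 0.2449 = 0.081633; with total 0.17578.
Dividing through by the total gives posterior P(box A | data) = 0.2322, P(box B | data) = 0.30341, P(box C | data) = 0.4644.
So P(yellow next | data) = Σ P(yellow next | H) P(H | data) = (6/7)(0.2322) + (1/5)(0.30341) + (4/7)(0.4644) = 0.52508.

0.5251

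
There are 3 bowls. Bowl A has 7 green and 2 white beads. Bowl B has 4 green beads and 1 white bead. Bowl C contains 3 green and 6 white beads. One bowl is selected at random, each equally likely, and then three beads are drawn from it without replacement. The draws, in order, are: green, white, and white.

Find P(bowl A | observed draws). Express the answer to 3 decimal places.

Under each hypothesis, the probability of the observed sequence is: P(data | bowl A) = (7/9)(2/8)(1/7) = 1/36; P(data | bowl B) = (4/5)(1/4)(0/3) = 0; P(data | bowl C) = (3/9)(6/8)(5/7) = 5/28.
Weighting by the prior gives 1/3 · 1/36 = 1/108, 1/3 · 0 = 0, 1/3 · 5/28 = 5/84; summing to 13/189.
By Bayes' rule, P(bowl A | data) = (1/108) / (13/189) = 7/52.

0.135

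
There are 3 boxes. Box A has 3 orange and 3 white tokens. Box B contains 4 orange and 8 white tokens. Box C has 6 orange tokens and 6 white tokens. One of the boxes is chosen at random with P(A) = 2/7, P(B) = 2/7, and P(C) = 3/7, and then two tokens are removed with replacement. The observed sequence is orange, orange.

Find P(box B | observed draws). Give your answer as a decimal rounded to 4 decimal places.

Compute the likelihood of the observed sequence for each case: P(data | box A) = (3/6)(3/6) = 1/4; P(data | box B) = (4/12)(4/12) = 1/9; P(data | box C) = (6/12)(6/12) = 1/4.
Multiplying each by its prior: 2/7 · 1/4 = 1/14, 2/7 · 1/9 = 2/63, 3/7 · 1/4 = 3/28; with total 53/252.
So P(box B | data) = (2/63) / (53/252) = 8/53.

0.1509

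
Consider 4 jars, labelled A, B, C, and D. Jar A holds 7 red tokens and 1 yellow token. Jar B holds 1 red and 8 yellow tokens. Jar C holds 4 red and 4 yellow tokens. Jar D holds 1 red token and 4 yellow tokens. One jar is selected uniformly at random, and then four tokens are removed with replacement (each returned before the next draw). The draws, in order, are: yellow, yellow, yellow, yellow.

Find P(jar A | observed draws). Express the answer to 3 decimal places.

Compute the likelihood of the observed sequence for each case: P(data | jar A) = (1/8)(1/8)(1/8)(1/8) = 0.00024414; P(data | jar B) = (8/9)(8/9)(8/9)(8/9) = 0.6243; P(data | jar C) = (4/8)(4/8)(4/8)(4/8) = 0.0625; P(data | jar D) = (4/5)(4/5)(4/5)(4/5) = 0.4096.
The prior-weighted likelihoods are 1/4 · 0.00024414 = 6.1035e-05, 1/4 · 0.6243 = 0.15607, 1/4 · 0.0625 = 0.015625, 1/4 · 0.4096 = 0.1024; summing to 0.27416.
Therefore the posterior P(jar A | data) = (6.1035e-05) / (0.27416) = 0.00022263.

0.000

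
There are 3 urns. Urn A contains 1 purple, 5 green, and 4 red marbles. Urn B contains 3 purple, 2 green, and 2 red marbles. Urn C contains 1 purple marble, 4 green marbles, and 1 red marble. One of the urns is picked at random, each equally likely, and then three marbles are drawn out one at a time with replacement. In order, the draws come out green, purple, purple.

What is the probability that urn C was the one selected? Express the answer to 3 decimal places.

Under each hypothesis, the probability of the observed sequence is: P(data | urn A) = (5/10)(1/10)(1/10) = 0.005; P(data | urn B) = (2/7)(3/7)(3/7) = 0.052478; P(data | urn C) = (4/6)(1/6)(1/6) = 0.018519.
Multiplying each by its prior: 1/3 · 0.005 = 0.0016667, 1/3 · 0.052478 = 0.017493, 1/3 · 0.018519 = 0.0061728; these sum to 0.025332.
By Bayes' rule, P(urn C | data) = (0.0061728) / (0.025332) = 0.24368.

0.244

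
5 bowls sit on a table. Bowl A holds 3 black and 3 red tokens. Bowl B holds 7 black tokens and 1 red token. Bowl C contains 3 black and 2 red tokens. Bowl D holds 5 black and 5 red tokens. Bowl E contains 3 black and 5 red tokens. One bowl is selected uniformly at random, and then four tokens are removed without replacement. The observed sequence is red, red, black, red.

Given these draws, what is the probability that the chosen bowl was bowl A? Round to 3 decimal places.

0.231

Compute the likelihood of the observed sequence for each case: P(data | bowl A) = (3/6)(2/5)(3/4)(1/3) = 1/20; P(data | bowl B) = (1/8)(0/7) = 0; P(data | bowl C) = (2/5)(1/4)(3/3)(0/2) = 0; P(data | bowl D) = (5/10)(4/9)(5/8)(3/7) = 5/84; P(data | bowl E) = (5/8)(4/7)(3/6)(3/5) = 3/28.
Weighting by the prior gives 1/5 · 1/20 = 1/100, 1/5 · 0 = 0, 1/5 · 0 = 0, 1/5 · 5/84 = 1/84, 1/5 · 3/28 = 3/140; summing to 13/300.
By Bayes' rule, P(bowl A | data) = (1/100) / (13/300) = 3/13.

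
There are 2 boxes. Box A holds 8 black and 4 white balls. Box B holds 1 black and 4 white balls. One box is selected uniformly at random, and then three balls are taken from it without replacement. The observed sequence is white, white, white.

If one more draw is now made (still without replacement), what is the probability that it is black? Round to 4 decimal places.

0.5169

Under each hypothesis, the probability of the observed sequence is: P(data | box A) = (4/12)(3/11)(2/10) = 1/55; P(data | box B) = (4/5)(3/4)(2/3) = 2/5.
Weighting by the prior gives 1/2 · 1/55 = 1/110, 1/2 · 2/5 = 1/5; summing to 23/110.
The posterior is then P(box A | data) = 1/23, P(box B | data) = 22/23.
The predictive probability is P(black next | data) = (8/9)(1/23) + (1/2)(22/23) = 107/207.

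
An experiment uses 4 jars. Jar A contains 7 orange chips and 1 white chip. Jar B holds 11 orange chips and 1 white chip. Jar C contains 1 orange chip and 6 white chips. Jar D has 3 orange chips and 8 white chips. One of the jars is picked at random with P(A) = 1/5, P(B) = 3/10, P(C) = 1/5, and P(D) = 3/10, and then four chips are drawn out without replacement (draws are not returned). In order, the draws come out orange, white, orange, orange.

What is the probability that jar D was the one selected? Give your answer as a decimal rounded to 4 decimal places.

0.0351

The likelihood of the observed sequence under each hypothesis: P(data | jar A) = (7/8)(1/7)(6/6)(5/5) = 0.125; P(data | jar B) = (11/12)(1/11)(10/10)(9/9) = 0.083333; P(data | jar C) = (1/7)(6/6)(0/5) = 0; P(data | jar D) = (3/11)(8/10)(2/9)(1/8) = 0.0060606.
Weighting by the prior gives 1/5 · 0.125 = 0.025, 3/10 · 0.083333 = 0.025, 1/5 · 0 = 0, 3/10 · 0.0060606 = 0.0018182; summing to 0.051818.
Therefore the posterior P(jar D | data) = (0.0018182) / (0.051818) = 0.035088.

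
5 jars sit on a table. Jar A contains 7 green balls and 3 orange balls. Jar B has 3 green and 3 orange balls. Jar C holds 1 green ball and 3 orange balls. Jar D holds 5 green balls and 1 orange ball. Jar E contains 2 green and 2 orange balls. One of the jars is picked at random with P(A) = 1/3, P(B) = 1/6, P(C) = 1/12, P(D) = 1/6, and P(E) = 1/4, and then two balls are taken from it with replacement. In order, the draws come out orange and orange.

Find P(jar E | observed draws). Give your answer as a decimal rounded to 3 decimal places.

0.337

For each hypothesis, P(data | H) works out to: P(data | jar A) = (3/10)(3/10) = 0.09; P(data | jar B) = (3/6)(3/6) = 0.25; P(data | jar C) = (3/4)(3/4) = 0.5625; P(data | jar D) = (1/6)(1/6) = 0.027778; P(data | jar E) = (2/4)(2/4) = 0.25.
Weighting by the prior gives 1/3 · 0.09 = 0.03, 1/6 · 0.25 = 0.041667, 1/12 · 0.5625 = 0.046875, 1/6 · 0.027778 = 0.0046296, 1/4 · 0.25 = 0.0625; summing to 0.18567.
Therefore the posterior P(jar E | data) = (0.0625) / (0.18567) = 0.33662.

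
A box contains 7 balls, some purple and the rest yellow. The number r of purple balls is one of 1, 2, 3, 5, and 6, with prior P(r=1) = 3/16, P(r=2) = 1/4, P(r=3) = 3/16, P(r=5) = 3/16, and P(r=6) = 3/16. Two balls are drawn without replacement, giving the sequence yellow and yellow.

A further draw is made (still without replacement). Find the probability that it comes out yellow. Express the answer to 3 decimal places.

0.634

Compute the likelihood of the observed sequence for each case: P(data | r = 1) = (6/7)(5/6) = 5/7; P(data | r = 2) = (5/7)(4/6) = 10/21; P(data | r = 3) = (4/7)(3/6) = 2/7; P(data | r = 5) = (2/7)(1/6) = 1/21; P(data | r = 6) = (1/7)(0/6) = 0.
Multiplying each by its prior: 3/16 · 5/7 = 15/112, 1/4 · 10/21 = 5/42, 3/16 · 2/7 = 3/56, 3/16 · 1/21 = 1/112, 3/16 · 0 = 0; with total 53/168.
Normalising, the posterior is P(r = 1 | data) = 45/106, P(r = 2 | data) = 20/53, P(r = 3 | data) = 9/53, P(r = 5 | data) = 3/106, P(r = 6 | data) = 0.
The predictive probability is P(yellow next | data) = (4/5)(45/106) + (3/5)(20/53) + (2/5)(9/53) + (0)(3/106) = 168/265.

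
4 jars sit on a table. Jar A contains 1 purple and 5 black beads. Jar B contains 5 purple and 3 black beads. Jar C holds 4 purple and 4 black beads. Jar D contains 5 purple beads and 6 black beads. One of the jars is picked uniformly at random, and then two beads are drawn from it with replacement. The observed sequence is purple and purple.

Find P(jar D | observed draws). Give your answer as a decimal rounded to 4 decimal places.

0.2361

Compute the likelihood of the observed sequence for each case: P(data | jar A) = (1/6)(1/6) = 0.027778; P(data | jar B) = (5/8)(5/8) = 0.39062; P(data | jar C) = (4/8)(4/8) = 0.25; P(data | jar D) = (5/11)(5/11) = 0.20661.
The prior-weighted likelihoods are 1/4 · 0.027778 = 0.0069444, 1/4 · 0.39062 = 0.097656, 1/4 · 0.25 = 0.0625, 1/4 · 0.20661 = 0.051653; with total 0.21875.
So P(jar D | data) = (0.051653) / (0.21875) = 0.23612.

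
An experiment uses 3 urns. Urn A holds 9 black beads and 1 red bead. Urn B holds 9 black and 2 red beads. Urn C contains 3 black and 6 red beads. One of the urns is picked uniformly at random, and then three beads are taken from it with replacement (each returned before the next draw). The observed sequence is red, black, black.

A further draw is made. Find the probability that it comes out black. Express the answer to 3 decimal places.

0.712

For each hypothesis, P(data | H) works out to: P(data | urn A) = (1/10)(9/10)(9/10) = 0.081; P(data | urn B) = (2/11)(9/11)(9/11) = 0.12171; P(data | urn C) = (6/9)(3/9)(3/9) = 0.074074.
Weighting by the prior gives 1/3 · 0.081 = 0.027, 1/3 · 0.12171 = 0.040571, 1/3 · 0.074074 = 0.024691; summing to 0.092262.
The posterior is then P(urn A | data) = 0.29264, P(urn B | data) = 0.43974, P(urn C | data) = 0.26762.
The predictive probability is P(black next | data) = (9/10)(0.29264) + (9/11)(0.43974) + (1/3)(0.26762) = 0.71237.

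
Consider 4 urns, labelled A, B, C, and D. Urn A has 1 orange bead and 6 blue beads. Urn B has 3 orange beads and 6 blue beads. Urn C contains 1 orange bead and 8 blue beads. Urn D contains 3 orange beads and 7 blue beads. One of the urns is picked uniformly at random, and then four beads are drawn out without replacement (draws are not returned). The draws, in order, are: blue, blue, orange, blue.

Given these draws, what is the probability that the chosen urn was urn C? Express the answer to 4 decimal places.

The likelihood of the observed sequence under each hypothesis: P(data | urn A) = (6/7)(5/6)(1/5)(4/4) = 0.14286; P(data | urn B) = (6/9)(5/8)(3/7)(4/6) = 0.11905; P(data | urn C) = (8/9)(7/8)(1/7)(6/6) = 0.11111; P(data | urn D) = (7/10)(6/9)(3/8)(5/7) = 0.125.
Weighting by the prior gives 1/4 · 0.14286 = 0.035714, 1/4 · 0.11905 = 0.029762, 1/4 · 0.11111 = 0.027778, 1/4 · 0.125 = 0.03125; with total 0.1245.
By Bayes' rule, P(urn C | data) = (0.027778) / (0.1245) = 0.22311.

0.2231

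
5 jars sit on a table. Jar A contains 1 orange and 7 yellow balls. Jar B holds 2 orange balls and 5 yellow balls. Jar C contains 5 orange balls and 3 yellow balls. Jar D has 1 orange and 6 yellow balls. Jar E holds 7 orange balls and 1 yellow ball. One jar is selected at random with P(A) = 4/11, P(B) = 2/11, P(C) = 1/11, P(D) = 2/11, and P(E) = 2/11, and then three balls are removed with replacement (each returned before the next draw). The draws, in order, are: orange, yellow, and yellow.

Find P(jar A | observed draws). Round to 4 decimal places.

0.3830

Under each hypothesis, the probability of the observed sequence is: P(data | jar A) = (1/8)(7/8)(7/8) = 0.095703; P(data | jar B) = (2/7)(5/7)(5/7) = 0.14577; P(data | jar C) = (5/8)(3/8)(3/8) = 0.087891; P(data | jar D) = (1/7)(6/7)(6/7) = 0.10496; P(data | jar E) = (7/8)(1/8)(1/8) = 0.013672.
The prior-weighted likelihoods are 4/11 · 0.095703 = 0.034801, 2/11 · 0.14577 = 0.026504, 1/11 · 0.087891 = 0.0079901, 2/11 · 0.10496 = 0.019083, 2/11 · 0.013672 = 0.0024858; with total 0.090864.
Hence P(jar A | data) = (0.034801) / (0.090864) = 0.383.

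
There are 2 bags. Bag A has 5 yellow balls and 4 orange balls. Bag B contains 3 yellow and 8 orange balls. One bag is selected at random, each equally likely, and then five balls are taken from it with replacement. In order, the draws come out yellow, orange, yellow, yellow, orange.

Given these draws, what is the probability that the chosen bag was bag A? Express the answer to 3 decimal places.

For each hypothesis, P(data | H) works out to: P(data | bag A) = (5/9)(4/9)(5/9)(5/9)(4/9) = 0.03387; P(data | bag B) = (3/11)(8/11)(3/11)(3/11)(8/11) = 0.01073.
Multiplying each by its prior: 1/2 · 0.03387 = 0.016935, 1/2 · 0.01073 = 0.0053648; with total 0.0223.
By Bayes' rule, P(bag A | data) = (0.016935) / (0.0223) = 0.75943.

0.759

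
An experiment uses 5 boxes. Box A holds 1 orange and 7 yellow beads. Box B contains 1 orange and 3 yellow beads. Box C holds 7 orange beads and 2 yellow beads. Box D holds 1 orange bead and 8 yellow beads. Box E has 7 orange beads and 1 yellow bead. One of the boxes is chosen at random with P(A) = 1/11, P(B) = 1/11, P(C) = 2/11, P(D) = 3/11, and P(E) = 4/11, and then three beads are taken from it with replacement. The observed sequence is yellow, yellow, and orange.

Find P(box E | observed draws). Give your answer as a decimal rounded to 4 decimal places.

For each hypothesis, P(data | H) works out to: P(data | box A) = (7/8)(7/8)(1/8) = 0.095703; P(data | box B) = (3/4)(3/4)(1/4) = 0.14062; P(data | box C) = (2/9)(2/9)(7/9) = 0.038409; P(data | box D) = (8/9)(8/9)(1/9) = 0.087791; P(data | box E) = (1/8)(1/8)(7/8) = 0.013672.
Weighting by the prior gives 1/11 · 0.095703 = 0.0087003, 1/11 · 0.14062 = 0.012784, 2/11 · 0.038409 = 0.0069834, 3/11 · 0.087791 = 0.023943, 4/11 · 0.013672 = 0.0049716; with total 0.057383.
Hence P(box E | data) = (0.0049716) / (0.057383) = 0.086639.

0.0866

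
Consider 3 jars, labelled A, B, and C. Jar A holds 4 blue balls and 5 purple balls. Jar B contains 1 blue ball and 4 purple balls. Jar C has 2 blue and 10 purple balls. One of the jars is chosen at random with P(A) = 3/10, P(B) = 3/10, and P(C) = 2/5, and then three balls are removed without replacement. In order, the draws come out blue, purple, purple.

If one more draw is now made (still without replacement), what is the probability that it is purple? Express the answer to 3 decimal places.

0.816

Under each hypothesis, the probability of the observed sequence is: P(data | jar A) = (4/9)(5/8)(4/7) = 0.15873; P(data | jar B) = (1/5)(4/4)(3/3) = 0.2; P(data | jar C) = (2/12)(10/11)(9/10) = 0.13636.
Weighting by the prior gives 3/10 · 0.15873 = 0.047619, 3/10 · 0.2 = 0.06, 2/5 · 0.13636 = 0.054545; summing to 0.16216.
The posterior is then P(jar A | data) = 0.29365, P(jar B | data) = 0.36999, P(jar C | data) = 0.33636.
So P(purple next | data) = Σ P(purple next | H) P(H | data) = (1/2)(0.29365) + (1)(0.36999) + (8/9)(0.33636) = 0.8158.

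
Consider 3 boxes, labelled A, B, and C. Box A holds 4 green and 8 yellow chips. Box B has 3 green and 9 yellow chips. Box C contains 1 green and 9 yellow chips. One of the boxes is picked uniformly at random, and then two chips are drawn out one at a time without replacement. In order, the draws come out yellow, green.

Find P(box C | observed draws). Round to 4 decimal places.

0.1828

The likelihood of the observed sequence under each hypothesis: P(data | box A) = (8/12)(4/11) = 0.24242; P(data | box B) = (9/12)(3/11) = 0.20455; P(data | box C) = (9/10)(1/9) = 0.1.
Weighting by the prior gives 1/3 · 0.24242 = 0.080808, 1/3 · 0.20455 = 0.068182, 1/3 · 0.1 = 0.033333; summing to 0.18232.
Therefore the posterior P(box C | data) = (0.033333) / (0.18232) = 0.18283.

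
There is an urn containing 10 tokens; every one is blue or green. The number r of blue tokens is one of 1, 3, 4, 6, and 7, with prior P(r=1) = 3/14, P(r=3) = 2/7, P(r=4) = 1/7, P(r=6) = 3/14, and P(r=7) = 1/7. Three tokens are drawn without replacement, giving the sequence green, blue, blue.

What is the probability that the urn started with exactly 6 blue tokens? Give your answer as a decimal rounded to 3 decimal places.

0.390

The likelihood of the observed sequence under each hypothesis: P(data | r = 1) = (9/10)(1/9)(0/8) = 0; P(data | r = 3) = (7/10)(3/9)(2/8) = 7/120; P(data | r = 4) = (6/10)(4/9)(3/8) = 1/10; P(data | r = 6) = (4/10)(6/9)(5/8) = 1/6; P(data | r = 7) = (3/10)(7/9)(6/8) = 7/40.
Multiplying each by its prior: 3/14 · 0 = 0, 2/7 · 7/120 = 1/60, 1/7 · 1/10 = 1/70, 3/14 · 1/6 = 1/28, 1/7 · 7/40 = 1/40; summing to 11/120.
By Bayes' rule, P(r = 6 | data) = (1/28) / (11/120) = 30/77.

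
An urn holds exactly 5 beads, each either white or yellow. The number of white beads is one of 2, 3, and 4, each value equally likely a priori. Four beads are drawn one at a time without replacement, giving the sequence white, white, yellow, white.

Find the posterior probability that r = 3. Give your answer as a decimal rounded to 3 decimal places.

The likelihood of the observed sequence under each hypothesis: P(data | r = 2) = (2/5)(1/4)(3/3)(0/2) = 0; P(data | r = 3) = (3/5)(2/4)(2/3)(1/2) = 1/10; P(data | r = 4) = (4/5)(3/4)(1/3)(2/2) = 1/5.
Weighting by the prior gives 1/3 · 0 = 0, 1/3 · 1/10 = 1/30, 1/3 · 1/5 = 1/15; summing to 1/10.
Therefore the posterior P(r = 3 | data) = (1/30) / (1/10) = 1/3.

0.333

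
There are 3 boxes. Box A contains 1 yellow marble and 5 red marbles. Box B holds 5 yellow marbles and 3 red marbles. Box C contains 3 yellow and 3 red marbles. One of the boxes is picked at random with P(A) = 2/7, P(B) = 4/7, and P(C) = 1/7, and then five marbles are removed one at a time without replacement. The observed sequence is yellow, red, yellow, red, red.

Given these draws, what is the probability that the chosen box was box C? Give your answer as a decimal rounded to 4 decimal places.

0.4118

Compute the likelihood of the observed sequence for each case: P(data | box A) = (1/6)(5/5)(0/4) = 0; P(data | box B) = (5/8)(3/7)(4/6)(2/5)(1/4) = 1/56; P(data | box C) = (3/6)(3/5)(2/4)(2/3)(1/2) = 1/20.
Weighting by the prior gives 2/7 · 0 = 0, 4/7 · 1/56 = 1/98, 1/7 · 1/20 = 1/140; summing to 17/980.
By Bayes' rule, P(box C | data) = (1/140) / (17/980) = 7/17.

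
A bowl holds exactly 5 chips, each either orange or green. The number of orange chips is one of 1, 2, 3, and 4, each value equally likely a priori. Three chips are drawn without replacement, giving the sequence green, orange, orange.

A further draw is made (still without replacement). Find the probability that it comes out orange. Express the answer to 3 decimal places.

The likelihood of the observed sequence under each hypothesis: P(data | r = 1) = (4/5)(1/4)(0/3) = 0; P(data | r = 2) = (3/5)(2/4)(1/3) = 1/10; P(data | r = 3) = (2/5)(3/4)(2/3) = 1/5; P(data | r = 4) = (1/5)(4/4)(3/3) = 1/5.
Weighting by the prior gives 1/4 · 0 = 0, 1/4 · 1/10 = 1/40, 1/4 · 1/5 = 1/20, 1/4 · 1/5 = 1/20; these sum to 1/8.
The posterior is then P(r = 1 | data) = 0, P(r = 2 | data) = 1/5, P(r = 3 | data) = 2/5, P(r = 4 | data) = 2/5.
Averaging over the posterior, P(orange next | data) = (0)(1/5) + (1/2)(2/5) + (1)(2/5) = 3/5.

0.600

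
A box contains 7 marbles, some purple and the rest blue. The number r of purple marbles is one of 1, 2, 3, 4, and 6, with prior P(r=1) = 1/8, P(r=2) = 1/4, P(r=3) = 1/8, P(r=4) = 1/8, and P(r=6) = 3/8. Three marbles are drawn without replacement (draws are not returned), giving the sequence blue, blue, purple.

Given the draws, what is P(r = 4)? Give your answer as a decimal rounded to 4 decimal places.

Compute the likelihood of the observed sequence for each case: P(data | r = 1) = (6/7)(5/6)(1/5) = 1/7; P(data | r = 2) = (5/7)(4/6)(2/5) = 4/21; P(data | r = 3) = (4/7)(3/6)(3/5) = 6/35; P(data | r = 4) = (3/7)(2/6)(4/5) = 4/35; P(data | r = 6) = (1/7)(0/6) = 0.
Multiplying each by its prior: 1/8 · 1/7 = 1/56, 1/4 · 4/21 = 1/21, 1/8 · 6/35 = 3/140, 1/8 · 4/35 = 1/70, 3/8 · 0 = 0; with total 17/168.
Therefore the posterior P(r = 4 | data) = (1/70) / (17/168) = 12/85.

0.1412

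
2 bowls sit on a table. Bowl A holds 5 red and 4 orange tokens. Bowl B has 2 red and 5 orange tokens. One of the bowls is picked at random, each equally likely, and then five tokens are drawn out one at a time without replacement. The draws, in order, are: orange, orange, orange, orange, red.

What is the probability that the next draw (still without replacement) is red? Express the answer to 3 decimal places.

Under each hypothesis, the probability of the observed sequence is: P(data | bowl A) = (4/9)(3/8)(2/7)(1/6)(5/5) = 1/126; P(data | bowl B) = (5/7)(4/6)(3/5)(2/4)(2/3) = 2/21.
The prior-weighted likelihoods are 1/2 · 1/126 = 1/252, 1/2 · 2/21 = 1/21; summing to 13/252.
Normalising, the posterior is P(bowl A | data) = 1/13, P(bowl B | data) = 12/13.
So P(red next | data) = Σ P(red next | H) P(H | data) = (1)(1/13) + (1/2)(12/13) = 7/13.

0.538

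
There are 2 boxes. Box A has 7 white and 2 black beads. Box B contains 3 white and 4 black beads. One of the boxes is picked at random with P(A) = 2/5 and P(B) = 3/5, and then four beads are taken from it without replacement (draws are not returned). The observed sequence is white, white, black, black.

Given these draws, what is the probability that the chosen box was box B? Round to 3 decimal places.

0.822

Compute the likelihood of the observed sequence for each case: P(data | box A) = (7/9)(6/8)(2/7)(1/6) = 0.027778; P(data | box B) = (3/7)(2/6)(4/5)(3/4) = 0.085714.
Multiplying each by its prior: 2/5 · 0.027778 = 0.011111, 3/5 · 0.085714 = 0.051429; summing to 0.06254.
Therefore the posterior P(box B | data) = (0.051429) / (0.06254) = 0.82234.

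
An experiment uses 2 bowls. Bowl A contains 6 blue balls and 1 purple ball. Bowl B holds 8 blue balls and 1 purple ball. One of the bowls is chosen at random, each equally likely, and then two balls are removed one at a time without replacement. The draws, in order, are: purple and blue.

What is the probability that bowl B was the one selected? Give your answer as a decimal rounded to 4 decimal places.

0.4375

The likelihood of the observed sequence under each hypothesis: P(data | bowl A) = (1/7)(6/6) = 1/7; P(data | bowl B) = (1/9)(8/8) = 1/9.
Multiplying each by its prior: 1/2 · 1/7 = 1/14, 1/2 · 1/9 = 1/18; summing to 8/63.
Hence P(bowl B | data) = (1/18) / (8/63) = 7/16.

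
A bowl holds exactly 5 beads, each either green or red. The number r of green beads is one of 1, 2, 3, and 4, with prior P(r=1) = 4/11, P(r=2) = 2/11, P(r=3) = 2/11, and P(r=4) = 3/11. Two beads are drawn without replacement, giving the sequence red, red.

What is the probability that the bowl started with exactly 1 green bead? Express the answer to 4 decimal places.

0.7500

For each hypothesis, P(data | H) works out to: P(data | r = 1) = (4/5)(3/4) = 3/5; P(data | r = 2) = (3/5)(2/4) = 3/10; P(data | r = 3) = (2/5)(1/4) = 1/10; P(data | r = 4) = (1/5)(0/4) = 0.
Multiplying each by its prior: 4/11 · 3/5 = 12/55, 2/11 · 3/10 = 3/55, 2/11 · 1/10 = 1/55, 3/11 · 0 = 0; with total 16/55.
Hence P(r = 1 | data) = (12/55) / (16/55) = 3/4.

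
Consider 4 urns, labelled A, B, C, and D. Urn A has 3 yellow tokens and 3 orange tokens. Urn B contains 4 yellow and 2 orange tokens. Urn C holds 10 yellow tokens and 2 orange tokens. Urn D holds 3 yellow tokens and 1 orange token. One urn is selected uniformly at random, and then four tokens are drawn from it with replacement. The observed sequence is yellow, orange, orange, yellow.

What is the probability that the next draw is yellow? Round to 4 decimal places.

0.6410

For each hypothesis, P(data | H) works out to: P(data | urn A) = (3/6)(3/6)(3/6)(3/6) = 0.0625; P(data | urn B) = (4/6)(2/6)(2/6)(4/6) = 0.049383; P(data | urn C) = (10/12)(2/12)(2/12)(10/12) = 0.01929; P(data | urn D) = (3/4)(1/4)(1/4)(3/4) = 0.035156.
Multiplying each by its prior: 1/4 · 0.0625 = 0.015625, 1/4 · 0.049383 = 0.012346, 1/4 · 0.01929 = 0.0048225, 1/4 · 0.035156 = 0.0087891; summing to 0.041582.
Dividing through by the total gives posterior P(urn A | data) = 0.37576, P(urn B | data) = 0.2969, P(urn C | data) = 0.11598, P(urn D | data) = 0.21137.
Averaging over the posterior, P(yellow next | data) = (1/2)(0.37576) + (2/3)(0.2969) + (5/6)(0.11598) + (3/4)(0.21137) = 0.64098.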